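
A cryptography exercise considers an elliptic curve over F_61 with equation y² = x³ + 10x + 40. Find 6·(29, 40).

(8, 49)

Write Q = (29, 40).
Repeated addition: build up to 6Q.
2Q: tangent at (29, 40): λ = (3·29² + 10)/(2·40) ≡ 32/19. 19⁻¹ ≡ 45 (mod 61), so λ ≡ 32·45 ≡ 37.
  x = λ² - 29 - 29 = 1369 - 58 ≡ 30; y = λ·(29 - 30) - 40 ≡ 45. → (30, 45)
3Q: (30, 45) + (29, 40). λ = (40 - 45)/(29 - 30) ≡ 56/60 mod 61. 60⁻¹ ≡ 60 (mod 61), so λ ≡ 5.
  x = λ² - 30 - 29 = 25 - 59 ≡ 27; y = λ·(30 - 27) - 45 ≡ 31. → (27, 31)
4Q: (27, 31) + (29, 40). λ = (40 - 31)/(29 - 27) ≡ 9/2 mod 61. 2⁻¹ ≡ 31 (mod 61), so λ ≡ 35.
  x = λ² - 27 - 29 = 1225 - 56 ≡ 10; y = λ·(27 - 10) - 31 ≡ 15. → (10, 15)
5Q: (10, 15) + (29, 40). λ = (40 - 15)/(29 - 10) ≡ 25/19 mod 61. 19⁻¹ ≡ 45 (mod 61), so λ ≡ 27.
  x = λ² - 10 - 29 = 729 - 39 ≡ 19; y = λ·(10 - 19) - 15 ≡ 47. → (19, 47)
6Q: (19, 47) + (29, 40). λ = (40 - 47)/(29 - 19) ≡ 54/10 mod 61. 10⁻¹ ≡ 55 (mod 61) since 10·55 = 550 ≡ 1, so λ ≡ 42.
  x = λ² - 19 - 29 = 1764 - 48 ≡ 8; y = λ·(19 - 8) - 47 ≡ 49. → (8, 49)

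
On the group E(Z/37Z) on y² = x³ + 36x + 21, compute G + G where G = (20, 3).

tangent at (20, 3): λ = (3·20² + 36)/(2·3) ≡ 15/6. 6⁻¹ ≡ 31 (mod 37), so λ ≡ 15·31 ≡ 21.
  x = λ² - 20 - 20 = 441 - 40 ≡ 31; y = λ·(20 - 31) - 3 ≡ 25. → (31, 25)

(31, 25)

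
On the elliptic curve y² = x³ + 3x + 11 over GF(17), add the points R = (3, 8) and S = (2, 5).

(4, 6)

(3, 8) + (2, 5). λ = (5 - 8)/(2 - 3) ≡ 14/16 mod 17. 16⁻¹ ≡ 16 (mod 17) since 16·16 = 256 ≡ 1, so λ ≡ 3.
  x = λ² - 3 - 2 = 9 - 5 ≡ 4; y = λ·(3 - 4) - 8 ≡ 6. → (4, 6)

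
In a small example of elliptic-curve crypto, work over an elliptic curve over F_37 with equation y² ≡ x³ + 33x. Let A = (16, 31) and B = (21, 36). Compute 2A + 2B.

First 2A:
Repeated addition: build up to 2A.
2A: tangent at (16, 31): λ = (3·16² + 33)/(2·31) ≡ 24/25. 25⁻¹ ≡ 3 (mod 37) since 25·3 = 75 ≡ 1, so λ ≡ 24·3 ≡ 35.
  x = λ² - 16 - 16 = 1225 - 32 ≡ 9; y = λ·(16 - 9) - 31 ≡ 29. → (9, 29)
2A = (9, 29).
Next 2B:
Repeated addition: build up to 2B.
2B: tangent at (21, 36): λ = (3·21² + 33)/(2·36) ≡ 24/35. 35⁻¹ ≡ 18 (mod 37), so λ ≡ 24·18 ≡ 25.
  x = λ² - 21 - 21 = 625 - 42 ≡ 28; y = λ·(21 - 28) - 36 ≡ 11. → (28, 11)
2B = (28, 11).
Finally 2A + 2B:
(9, 29) + (28, 11). λ = (11 - 29)/(28 - 9) ≡ 19/19 mod 37. 19⁻¹ ≡ 2 (mod 37), so λ ≡ 1.
  x = λ² - 9 - 28 = 1 - 37 ≡ 1; y = λ·(9 - 1) - 29 ≡ 16. → (1, 16)

(1, 16)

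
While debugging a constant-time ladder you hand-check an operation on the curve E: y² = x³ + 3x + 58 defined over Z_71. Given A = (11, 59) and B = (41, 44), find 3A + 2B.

(32, 7)

First 3A:
Repeated addition: build up to 3A.
2A: tangent at (11, 59): λ = (3·11² + 3)/(2·59) ≡ 11/47. 47⁻¹ ≡ 68 (mod 71), so λ ≡ 11·68 ≡ 38.
  x = λ² - 11 - 11 = 1444 - 22 ≡ 2; y = λ·(11 - 2) - 59 ≡ 70. → (2, 70)
3A: (2, 70) + (11, 59). λ = (59 - 70)/(11 - 2) ≡ 60/9 mod 71. 9⁻¹ ≡ 8 (mod 71), so λ ≡ 54.
  x = λ² - 2 - 11 = 2916 - 13 ≡ 63; y = λ·(2 - 63) - 70 ≡ 44. → (63, 44)
3A = (63, 44).
Next 2B:
Repeated addition: build up to 2B.
2B: tangent at (41, 44): λ = (3·41² + 3)/(2·44) ≡ 5/17. 17⁻¹ ≡ 46 (mod 71) since 17·46 = 782 ≡ 1, so λ ≡ 5·46 ≡ 17.
  x = λ² - 41 - 41 = 289 - 82 ≡ 65; y = λ·(41 - 65) - 44 ≡ 45. → (65, 45)
2B = (65, 45).
Finally 3A + 2B:
(63, 44) + (65, 45). λ = (45 - 44)/(65 - 63) ≡ 1/2 mod 71. 2⁻¹ ≡ 36 (mod 71), so λ ≡ 36.
  x = λ² - 63 - 65 = 1296 - 128 ≡ 32; y = λ·(63 - 32) - 44 ≡ 7. → (32, 7)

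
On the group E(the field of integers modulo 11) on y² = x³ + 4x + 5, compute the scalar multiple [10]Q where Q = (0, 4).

Double-and-add on 10 = (1010)₂. Start with Q = (0, 4) for the leading 1-bit.
double: tangent at (0, 4): λ = (3·0² + 4)/(2·4) ≡ 4/8. 8⁻¹ ≡ 7 (mod 11) since 8·7 = 56 ≡ 1, so λ ≡ 4·7 ≡ 6.
  x = λ² - 0 - 0 = 36 - 0 ≡ 3; y = λ·(0 - 3) - 4 ≡ 0. → (3, 0)
double: (3, 0) + (3, 0): same x and y₁ ≡ -y₂, so the sum is O.
add Q: O + (0, 4) = (0, 4) (identity).
double: tangent at (0, 4): λ = (3·0² + 4)/(2·4) ≡ 4/8. 8⁻¹ ≡ 7 (mod 11), so λ ≡ 4·7 ≡ 6.
  x = λ² - 0 - 0 = 36 - 0 ≡ 3; y = λ·(0 - 3) - 4 ≡ 0. → (3, 0)

(3, 0)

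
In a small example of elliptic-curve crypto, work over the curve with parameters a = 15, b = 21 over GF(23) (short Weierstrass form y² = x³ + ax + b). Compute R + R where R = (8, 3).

(7, 20)

tangent at (8, 3): λ = (3·8² + 15)/(2·3) ≡ 0/6. 6⁻¹ ≡ 4 (mod 23), so λ ≡ 0·4 ≡ 0.
  x = λ² - 8 - 8 = 0 - 16 ≡ 7; y = λ·(8 - 7) - 3 ≡ 20. → (7, 20)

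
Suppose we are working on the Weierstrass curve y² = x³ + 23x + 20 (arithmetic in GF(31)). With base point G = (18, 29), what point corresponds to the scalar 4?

(7, 11)

Double-and-add on 4 = (100)₂. Start with G = (18, 29) for the leading 1-bit.
double: tangent at (18, 29): λ = (3·18² + 23)/(2·29) ≡ 3/27. 27⁻¹ ≡ 23 (mod 31) since 27·23 = 621 ≡ 1, so λ ≡ 3·23 ≡ 7.
  x = λ² - 18 - 18 = 49 - 36 ≡ 13; y = λ·(18 - 13) - 29 ≡ 6. → (13, 6)
double: tangent at (13, 6): λ = (3·13² + 23)/(2·6) ≡ 3/12. 12⁻¹ ≡ 13 (mod 31), so λ ≡ 3·13 ≡ 8.
  x = λ² - 13 - 13 = 64 - 26 ≡ 7; y = λ·(13 - 7) - 6 ≡ 11. → (7, 11)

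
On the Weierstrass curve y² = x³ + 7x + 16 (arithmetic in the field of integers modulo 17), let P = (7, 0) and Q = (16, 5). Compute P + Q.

(7, 0) + (16, 5). λ = (5 - 0)/(16 - 7) ≡ 5/9 mod 17. 9⁻¹ ≡ 2 (mod 17) since 9·2 = 18 ≡ 1, so λ ≡ 10.
  x = λ² - 7 - 16 = 100 - 23 ≡ 9; y = λ·(7 - 9) - 0 ≡ 14. → (9, 14)

(9, 14)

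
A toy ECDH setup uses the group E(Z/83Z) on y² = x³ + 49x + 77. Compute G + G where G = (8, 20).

(77, 27)

tangent at (8, 20): λ = (3·8² + 49)/(2·20) ≡ 75/40. 40⁻¹ ≡ 27 (mod 83), so λ ≡ 75·27 ≡ 33.
  x = λ² - 8 - 8 = 1089 - 16 ≡ 77; y = λ·(8 - 77) - 20 ≡ 27. → (77, 27)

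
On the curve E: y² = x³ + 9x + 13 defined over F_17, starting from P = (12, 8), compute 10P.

(13, 7)

Repeated addition: build up to 10P.
2P: tangent at (12, 8): λ = (3·12² + 9)/(2·8) ≡ 16/16. 16⁻¹ ≡ 16 (mod 17) since 16·16 = 256 ≡ 1, so λ ≡ 16·16 ≡ 1.
  x = λ² - 12 - 12 = 1 - 24 ≡ 11; y = λ·(12 - 11) - 8 ≡ 10. → (11, 10)
3P: (11, 10) + (12, 8). λ = (8 - 10)/(12 - 11) ≡ 15/1 mod 17. 1⁻¹ ≡ 1 (mod 17), so λ ≡ 15.
  x = λ² - 11 - 12 = 225 - 23 ≡ 15; y = λ·(11 - 15) - 10 ≡ 15. → (15, 15)
4P: (15, 15) + (12, 8). λ = (8 - 15)/(12 - 15) ≡ 10/14 mod 17. 14⁻¹ ≡ 11 (mod 17), so λ ≡ 8.
  x = λ² - 15 - 12 = 64 - 27 ≡ 3; y = λ·(15 - 3) - 15 ≡ 13. → (3, 13)
5P: (3, 13) + (12, 8). λ = (8 - 13)/(12 - 3) ≡ 12/9 mod 17. 9⁻¹ ≡ 2 (mod 17), so λ ≡ 7.
  x = λ² - 3 - 12 = 49 - 15 ≡ 0; y = λ·(3 - 0) - 13 ≡ 8. → (0, 8)
6P: (0, 8) + (12, 8). λ = (8 - 8)/(12 - 0) ≡ 0/12 mod 17. 12⁻¹ ≡ 10 (mod 17), so λ ≡ 0.
  x = λ² - 0 - 12 = 0 - 12 ≡ 5; y = λ·(0 - 5) - 8 ≡ 9. → (5, 9)
7P: (5, 9) + (12, 8). λ = (8 - 9)/(12 - 5) ≡ 16/7 mod 17. 7⁻¹ ≡ 5 (mod 17) since 7·5 = 35 ≡ 1, so λ ≡ 12.
  x = λ² - 5 - 12 = 144 - 17 ≡ 8; y = λ·(5 - 8) - 9 ≡ 6. → (8, 6)
8P: (8, 6) + (12, 8). λ = (8 - 6)/(12 - 8) ≡ 2/4 mod 17. 4⁻¹ ≡ 13 (mod 17), so λ ≡ 9.
  x = λ² - 8 - 12 = 81 - 20 ≡ 10; y = λ·(8 - 10) - 6 ≡ 10. → (10, 10)
9P: (10, 10) + (12, 8). λ = (8 - 10)/(12 - 10) ≡ 15/2 mod 17. 2⁻¹ ≡ 9 (mod 17), so λ ≡ 16.
  x = λ² - 10 - 12 = 256 - 22 ≡ 13; y = λ·(10 - 13) - 10 ≡ 10. → (13, 10)
10P: (13, 10) + (12, 8). λ = (8 - 10)/(12 - 13) ≡ 15/16 mod 17. 16⁻¹ ≡ 16 (mod 17) since 16·16 = 256 ≡ 1, so λ ≡ 2.
  x = λ² - 13 - 12 = 4 - 25 ≡ 13; y = λ·(13 - 13) - 10 ≡ 7. → (13, 7)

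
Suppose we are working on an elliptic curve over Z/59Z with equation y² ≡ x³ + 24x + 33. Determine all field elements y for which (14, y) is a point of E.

x³ + 24x + 33 = 3113 ≡ 45 (mod 59).
Square roots of 45 mod 59: 24 and 35 (since 24² = 576 ≡ 45).

24, 35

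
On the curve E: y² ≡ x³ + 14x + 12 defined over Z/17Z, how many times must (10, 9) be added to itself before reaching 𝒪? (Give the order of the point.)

3

2P: tangent at (10, 9): λ = (3·10² + 14)/(2·9) ≡ 8/1. 1⁻¹ ≡ 1 (mod 17) since 1·1 = 1 ≡ 1, so λ ≡ 8·1 ≡ 8.
  x = λ² - 10 - 10 = 64 - 20 ≡ 10; y = λ·(10 - 10) - 9 ≡ 8. → (10, 8)
3P: (10, 8) + (10, 9): same x and y₁ ≡ -y₂, so the sum is 𝒪.
3P = 𝒪, so the order is 3.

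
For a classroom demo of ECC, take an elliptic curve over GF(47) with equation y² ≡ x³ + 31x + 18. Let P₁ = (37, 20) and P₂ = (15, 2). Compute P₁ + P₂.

(37, 20) + (15, 2). λ = (2 - 20)/(15 - 37) ≡ 29/25 mod 47. 25⁻¹ ≡ 32 (mod 47) since 25·32 = 800 ≡ 1, so λ ≡ 35.
  x = λ² - 37 - 15 = 1225 - 52 ≡ 45; y = λ·(37 - 45) - 20 ≡ 29. → (45, 29)

(45, 29)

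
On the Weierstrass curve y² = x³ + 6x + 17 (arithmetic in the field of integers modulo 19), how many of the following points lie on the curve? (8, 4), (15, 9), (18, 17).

(8, 4): 4² ≡ 16, rhs ≡ 7 → off.
(15, 9): 9² ≡ 5, rhs ≡ 5 → on.
(18, 17): 17² ≡ 4, rhs ≡ 10 → off.

1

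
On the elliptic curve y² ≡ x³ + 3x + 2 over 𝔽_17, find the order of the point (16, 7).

8

2P: tangent at (16, 7): λ = (3·16² + 3)/(2·7) ≡ 6/14. 14⁻¹ ≡ 11 (mod 17), so λ ≡ 6·11 ≡ 15.
  x = λ² - 16 - 16 = 225 - 32 ≡ 6; y = λ·(16 - 6) - 7 ≡ 7. → (6, 7)
3P: (6, 7) + (16, 7). λ = (7 - 7)/(16 - 6) ≡ 0/10 mod 17. 10⁻¹ ≡ 12 (mod 17), so λ ≡ 0.
  x = λ² - 6 - 16 = 0 - 22 ≡ 12; y = λ·(6 - 12) - 7 ≡ 10. → (12, 10)
4P: (12, 10) + (16, 7). λ = (7 - 10)/(16 - 12) ≡ 14/4 mod 17. 4⁻¹ ≡ 13 (mod 17), so λ ≡ 12.
  x = λ² - 12 - 16 = 144 - 28 ≡ 14; y = λ·(12 - 14) - 10 ≡ 0. → (14, 0)
5P: (14, 0) + (16, 7). λ = (7 - 0)/(16 - 14) ≡ 7/2 mod 17. 2⁻¹ ≡ 9 (mod 17), so λ ≡ 12.
  x = λ² - 14 - 16 = 144 - 30 ≡ 12; y = λ·(14 - 12) - 0 ≡ 7. → (12, 7)
6P: (12, 7) + (16, 7). λ = (7 - 7)/(16 - 12) ≡ 0/4 mod 17. 4⁻¹ ≡ 13 (mod 17), so λ ≡ 0.
  x = λ² - 12 - 16 = 0 - 28 ≡ 6; y = λ·(12 - 6) - 7 ≡ 10. → (6, 10)
7P: (6, 10) + (16, 7). λ = (7 - 10)/(16 - 6) ≡ 14/10 mod 17. 10⁻¹ ≡ 12 (mod 17), so λ ≡ 15.
  x = λ² - 6 - 16 = 225 - 22 ≡ 16; y = λ·(6 - 16) - 10 ≡ 10. → (16, 10)
8P: (16, 10) + (16, 7): same x and y₁ ≡ -y₂, so the sum is O.
8P = O, so the order is 8.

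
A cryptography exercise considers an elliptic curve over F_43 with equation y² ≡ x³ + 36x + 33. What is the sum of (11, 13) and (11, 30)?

O

The two points share x = 11 and their y-coordinates satisfy 13 + 30 ≡ 0 (mod 43), so they are inverses. Their sum is ∞.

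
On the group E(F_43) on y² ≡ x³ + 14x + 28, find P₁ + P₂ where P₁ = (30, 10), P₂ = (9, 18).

(2, 8)

(30, 10) + (9, 18). λ = (18 - 10)/(9 - 30) ≡ 8/22 mod 43. 22⁻¹ ≡ 2 (mod 43), so λ ≡ 16.
  x = λ² - 30 - 9 = 256 - 39 ≡ 2; y = λ·(30 - 2) - 10 ≡ 8. → (2, 8)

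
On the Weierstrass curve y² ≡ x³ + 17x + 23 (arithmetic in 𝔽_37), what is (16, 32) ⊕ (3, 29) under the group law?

(16, 32) + (3, 29). λ = (29 - 32)/(3 - 16) ≡ 34/24 mod 37. 24⁻¹ ≡ 17 (mod 37), so λ ≡ 23.
  x = λ² - 16 - 3 = 529 - 19 ≡ 29; y = λ·(16 - 29) - 32 ≡ 2. → (29, 2)

(29, 2)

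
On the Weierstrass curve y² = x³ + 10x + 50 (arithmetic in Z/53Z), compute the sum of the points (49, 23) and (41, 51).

(49, 23) + (41, 51). λ = (51 - 23)/(41 - 49) ≡ 28/45 mod 53. 45⁻¹ ≡ 33 (mod 53) since 45·33 = 1485 ≡ 1, so λ ≡ 23.
  x = λ² - 49 - 41 = 529 - 90 ≡ 15; y = λ·(49 - 15) - 23 ≡ 17. → (15, 17)

(15, 17)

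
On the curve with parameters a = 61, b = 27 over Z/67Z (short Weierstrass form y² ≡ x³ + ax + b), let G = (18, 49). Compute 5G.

Repeated addition: build up to 5G.
2G: tangent at (18, 49): λ = (3·18² + 61)/(2·49) ≡ 28/31. 31⁻¹ ≡ 13 (mod 67), so λ ≡ 28·13 ≡ 29.
  x = λ² - 18 - 18 = 841 - 36 ≡ 1; y = λ·(18 - 1) - 49 ≡ 42. → (1, 42)
3G: (1, 42) + (18, 49). λ = (49 - 42)/(18 - 1) ≡ 7/17 mod 67. 17⁻¹ ≡ 4 (mod 67), so λ ≡ 28.
  x = λ² - 1 - 18 = 784 - 19 ≡ 28; y = λ·(1 - 28) - 42 ≡ 6. → (28, 6)
4G: (28, 6) + (18, 49). λ = (49 - 6)/(18 - 28) ≡ 43/57 mod 67. 57⁻¹ ≡ 20 (mod 67) since 57·20 = 1140 ≡ 1, so λ ≡ 56.
  x = λ² - 28 - 18 = 3136 - 46 ≡ 8; y = λ·(28 - 8) - 6 ≡ 42. → (8, 42)
5G: (8, 42) + (18, 49). λ = (49 - 42)/(18 - 8) ≡ 7/10 mod 67. 10⁻¹ ≡ 47 (mod 67), so λ ≡ 61.
  x = λ² - 8 - 18 = 3721 - 26 ≡ 10; y = λ·(8 - 10) - 42 ≡ 37. → (10, 37)

(10, 37)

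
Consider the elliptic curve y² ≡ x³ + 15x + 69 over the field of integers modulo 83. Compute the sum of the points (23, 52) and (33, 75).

(63, 22)

(23, 52) + (33, 75). λ = (75 - 52)/(33 - 23) ≡ 23/10 mod 83. 10⁻¹ ≡ 25 (mod 83) since 10·25 = 250 ≡ 1, so λ ≡ 77.
  x = λ² - 23 - 33 = 5929 - 56 ≡ 63; y = λ·(23 - 63) - 52 ≡ 22. → (63, 22)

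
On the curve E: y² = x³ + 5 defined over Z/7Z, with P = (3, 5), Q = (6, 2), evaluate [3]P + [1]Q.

First 3P:
Repeated addition: build up to 3P.
2P: tangent at (3, 5): λ = (3·3² + 0)/(2·5) ≡ 6/3. 3⁻¹ ≡ 5 (mod 7), so λ ≡ 6·5 ≡ 2.
  x = λ² - 3 - 3 = 4 - 6 ≡ 5; y = λ·(3 - 5) - 5 ≡ 5. → (5, 5)
3P: (5, 5) + (3, 5). λ = (5 - 5)/(3 - 5) ≡ 0/5 mod 7. 5⁻¹ ≡ 3 (mod 7), so λ ≡ 0.
  x = λ² - 5 - 3 = 0 - 8 ≡ 6; y = λ·(5 - 6) - 5 ≡ 2. → (6, 2)
3P = (6, 2).
Finally 3P + Q:
tangent at (6, 2): λ = (3·6² + 0)/(2·2) ≡ 3/4. 4⁻¹ ≡ 2 (mod 7) since 4·2 = 8 ≡ 1, so λ ≡ 3·2 ≡ 6.
  x = λ² - 6 - 6 = 36 - 12 ≡ 3; y = λ·(6 - 3) - 2 ≡ 2. → (3, 2)

(3, 2)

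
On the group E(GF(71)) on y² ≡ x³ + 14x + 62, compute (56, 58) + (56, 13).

The two points share x = 56 and their y-coordinates satisfy 58 + 13 ≡ 0 (mod 71), so they are inverses. Their sum is 𝒪.

O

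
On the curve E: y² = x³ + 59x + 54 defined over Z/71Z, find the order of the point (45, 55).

2P: tangent at (45, 55): λ = (3·45² + 59)/(2·55) ≡ 28/39. 39⁻¹ ≡ 51 (mod 71), so λ ≡ 28·51 ≡ 8.
  x = λ² - 45 - 45 = 64 - 90 ≡ 45; y = λ·(45 - 45) - 55 ≡ 16. → (45, 16)
3P: (45, 16) + (45, 55): same x and y₁ ≡ -y₂, so the sum is the point at infinity.
3P = the point at infinity, so the order is 3.

3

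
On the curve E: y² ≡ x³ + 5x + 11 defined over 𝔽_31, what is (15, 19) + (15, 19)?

(15, 12)

tangent at (15, 19): λ = (3·15² + 5)/(2·19) ≡ 29/7. 7⁻¹ ≡ 9 (mod 31), so λ ≡ 29·9 ≡ 13.
  x = λ² - 15 - 15 = 169 - 30 ≡ 15; y = λ·(15 - 15) - 19 ≡ 12. → (15, 12)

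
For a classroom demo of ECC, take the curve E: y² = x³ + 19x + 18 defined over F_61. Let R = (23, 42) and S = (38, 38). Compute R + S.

(23, 42) + (38, 38). λ = (38 - 42)/(38 - 23) ≡ 57/15 mod 61. 15⁻¹ ≡ 57 (mod 61), so λ ≡ 16.
  x = λ² - 23 - 38 = 256 - 61 ≡ 12; y = λ·(23 - 12) - 42 ≡ 12. → (12, 12)

(12, 12)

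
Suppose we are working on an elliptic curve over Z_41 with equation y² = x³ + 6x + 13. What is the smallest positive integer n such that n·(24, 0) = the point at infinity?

2P: (24, 0) + (24, 0): same x and y₁ ≡ -y₂, so the sum is the point at infinity.
2P = the point at infinity, so the order is 2.

2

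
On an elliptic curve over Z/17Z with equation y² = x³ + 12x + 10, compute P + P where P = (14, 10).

(5, 5)

tangent at (14, 10): λ = (3·14² + 12)/(2·10) ≡ 5/3. 3⁻¹ ≡ 6 (mod 17), so λ ≡ 5·6 ≡ 13.
  x = λ² - 14 - 14 = 169 - 28 ≡ 5; y = λ·(14 - 5) - 10 ≡ 5. → (5, 5)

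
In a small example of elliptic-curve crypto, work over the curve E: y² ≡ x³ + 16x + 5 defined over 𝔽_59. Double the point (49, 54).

(25, 49)

tangent at (49, 54): λ = (3·49² + 16)/(2·54) ≡ 21/49. 49⁻¹ ≡ 53 (mod 59), so λ ≡ 21·53 ≡ 51.
  x = λ² - 49 - 49 = 2601 - 98 ≡ 25; y = λ·(49 - 25) - 54 ≡ 49. → (25, 49)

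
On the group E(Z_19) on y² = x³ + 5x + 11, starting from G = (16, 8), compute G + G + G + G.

Double-and-add on 4 = (100)₂. Start with G = (16, 8) for the leading 1-bit.
double: tangent at (16, 8): λ = (3·16² + 5)/(2·8) ≡ 13/16. 16⁻¹ ≡ 6 (mod 19) since 16·6 = 96 ≡ 1, so λ ≡ 13·6 ≡ 2.
  x = λ² - 16 - 16 = 4 - 32 ≡ 10; y = λ·(16 - 10) - 8 ≡ 4. → (10, 4)
double: tangent at (10, 4): λ = (3·10² + 5)/(2·4) ≡ 1/8. 8⁻¹ ≡ 12 (mod 19), so λ ≡ 1·12 ≡ 12.
  x = λ² - 10 - 10 = 144 - 20 ≡ 10; y = λ·(10 - 10) - 4 ≡ 15. → (10, 15)

(10, 15)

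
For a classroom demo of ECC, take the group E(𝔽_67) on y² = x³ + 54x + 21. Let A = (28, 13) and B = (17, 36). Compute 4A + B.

First 4A:
Double-and-add on 4 = (100)₂. Start with A = (28, 13) for the leading 1-bit.
double: tangent at (28, 13): λ = (3·28² + 54)/(2·13) ≡ 61/26. 26⁻¹ ≡ 49 (mod 67) since 26·49 = 1274 ≡ 1, so λ ≡ 61·49 ≡ 41.
  x = λ² - 28 - 28 = 1681 - 56 ≡ 17; y = λ·(28 - 17) - 13 ≡ 36. → (17, 36)
double: tangent at (17, 36): λ = (3·17² + 54)/(2·36) ≡ 50/5. 5⁻¹ ≡ 27 (mod 67) since 5·27 = 135 ≡ 1, so λ ≡ 50·27 ≡ 10.
  x = λ² - 17 - 17 = 100 - 34 ≡ 66; y = λ·(17 - 66) - 36 ≡ 10. → (66, 10)
4A = (66, 10).
Finally 4A + B:
(66, 10) + (17, 36). λ = (36 - 10)/(17 - 66) ≡ 26/18 mod 67. 18⁻¹ ≡ 41 (mod 67), so λ ≡ 61.
  x = λ² - 66 - 17 = 3721 - 83 ≡ 20; y = λ·(66 - 20) - 10 ≡ 49. → (20, 49)

(20, 49)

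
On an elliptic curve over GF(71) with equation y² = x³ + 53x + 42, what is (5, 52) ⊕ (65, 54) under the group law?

(38, 25)

(5, 52) + (65, 54). λ = (54 - 52)/(65 - 5) ≡ 2/60 mod 71. 60⁻¹ ≡ 58 (mod 71), so λ ≡ 45.
  x = λ² - 5 - 65 = 2025 - 70 ≡ 38; y = λ·(5 - 38) - 52 ≡ 25. → (38, 25)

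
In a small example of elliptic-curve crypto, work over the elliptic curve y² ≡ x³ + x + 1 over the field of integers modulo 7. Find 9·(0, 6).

(0, 1)

Write P = (0, 6).
Repeated addition: build up to 9P.
2P: tangent at (0, 6): λ = (3·0² + 1)/(2·6) ≡ 1/5. 5⁻¹ ≡ 3 (mod 7) since 5·3 = 15 ≡ 1, so λ ≡ 1·3 ≡ 3.
  x = λ² - 0 - 0 = 9 - 0 ≡ 2; y = λ·(0 - 2) - 6 ≡ 2. → (2, 2)
3P: (2, 2) + (0, 6). λ = (6 - 2)/(0 - 2) ≡ 4/5 mod 7. 5⁻¹ ≡ 3 (mod 7), so λ ≡ 5.
  x = λ² - 2 - 0 = 25 - 2 ≡ 2; y = λ·(2 - 2) - 2 ≡ 5. → (2, 5)
4P: (2, 5) + (0, 6). λ = (6 - 5)/(0 - 2) ≡ 1/5 mod 7. 5⁻¹ ≡ 3 (mod 7), so λ ≡ 3.
  x = λ² - 2 - 0 = 9 - 2 ≡ 0; y = λ·(2 - 0) - 5 ≡ 1. → (0, 1)
5P: (0, 1) + (0, 6): same x and y₁ ≡ -y₂, so the sum is 𝒪.
6P: 𝒪 + (0, 6) = (0, 6) (identity).
7P: tangent at (0, 6): λ = (3·0² + 1)/(2·6) ≡ 1/5. 5⁻¹ ≡ 3 (mod 7), so λ ≡ 1·3 ≡ 3.
  x = λ² - 0 - 0 = 9 - 0 ≡ 2; y = λ·(0 - 2) - 6 ≡ 2. → (2, 2)
8P: (2, 2) + (0, 6). λ = (6 - 2)/(0 - 2) ≡ 4/5 mod 7. 5⁻¹ ≡ 3 (mod 7) since 5·3 = 15 ≡ 1, so λ ≡ 5.
  x = λ² - 2 - 0 = 25 - 2 ≡ 2; y = λ·(2 - 2) - 2 ≡ 5. → (2, 5)
9P: (2, 5) + (0, 6). λ = (6 - 5)/(0 - 2) ≡ 1/5 mod 7. 5⁻¹ ≡ 3 (mod 7) since 5·3 = 15 ≡ 1, so λ ≡ 3.
  x = λ² - 2 - 0 = 9 - 2 ≡ 0; y = λ·(2 - 0) - 5 ≡ 1. → (0, 1)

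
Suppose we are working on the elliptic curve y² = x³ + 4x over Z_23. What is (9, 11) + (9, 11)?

(18, 4)

tangent at (9, 11): λ = (3·9² + 4)/(2·11) ≡ 17/22. 22⁻¹ ≡ 22 (mod 23), so λ ≡ 17·22 ≡ 6.
  x = λ² - 9 - 9 = 36 - 18 ≡ 18; y = λ·(9 - 18) - 11 ≡ 4. → (18, 4)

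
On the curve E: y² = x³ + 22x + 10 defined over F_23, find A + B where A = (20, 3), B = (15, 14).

(14, 16)

(20, 3) + (15, 14). λ = (14 - 3)/(15 - 20) ≡ 11/18 mod 23. 18⁻¹ ≡ 9 (mod 23), so λ ≡ 7.
  x = λ² - 20 - 15 = 49 - 35 ≡ 14; y = λ·(20 - 14) - 3 ≡ 16. → (14, 16)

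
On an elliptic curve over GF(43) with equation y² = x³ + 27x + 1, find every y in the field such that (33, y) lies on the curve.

x³ + 27x + 1 = 36829 ≡ 21 (mod 43).
Square roots of 21 mod 43: 8 and 35 (since 8² = 64 ≡ 21).

8, 35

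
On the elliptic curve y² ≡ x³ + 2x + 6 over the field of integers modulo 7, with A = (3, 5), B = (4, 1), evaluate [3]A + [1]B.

(4, 6)

First 3A:
Repeated addition: build up to 3A.
2A: tangent at (3, 5): λ = (3·3² + 2)/(2·5) ≡ 1/3. 3⁻¹ ≡ 5 (mod 7) since 3·5 = 15 ≡ 1, so λ ≡ 1·5 ≡ 5.
  x = λ² - 3 - 3 = 25 - 6 ≡ 5; y = λ·(3 - 5) - 5 ≡ 6. → (5, 6)
3A: (5, 6) + (3, 5). λ = (5 - 6)/(3 - 5) ≡ 6/5 mod 7. 5⁻¹ ≡ 3 (mod 7), so λ ≡ 4.
  x = λ² - 5 - 3 = 16 - 8 ≡ 1; y = λ·(5 - 1) - 6 ≡ 3. → (1, 3)
3A = (1, 3).
Finally 3A + B:
(1, 3) + (4, 1). λ = (1 - 3)/(4 - 1) ≡ 5/3 mod 7. 3⁻¹ ≡ 5 (mod 7), so λ ≡ 4.
  x = λ² - 1 - 4 = 16 - 5 ≡ 4; y = λ·(1 - 4) - 3 ≡ 6. → (4, 6)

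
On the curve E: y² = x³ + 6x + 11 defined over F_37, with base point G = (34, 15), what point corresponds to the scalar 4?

(20, 19)

Double-and-add on 4 = (100)₂. Start with G = (34, 15) for the leading 1-bit.
double: tangent at (34, 15): λ = (3·34² + 6)/(2·15) ≡ 33/30. 30⁻¹ ≡ 21 (mod 37) since 30·21 = 630 ≡ 1, so λ ≡ 33·21 ≡ 27.
  x = λ² - 34 - 34 = 729 - 68 ≡ 32; y = λ·(34 - 32) - 15 ≡ 2. → (32, 2)
double: tangent at (32, 2): λ = (3·32² + 6)/(2·2) ≡ 7/4. 4⁻¹ ≡ 28 (mod 37), so λ ≡ 7·28 ≡ 11.
  x = λ² - 32 - 32 = 121 - 64 ≡ 20; y = λ·(32 - 20) - 2 ≡ 19. → (20, 19)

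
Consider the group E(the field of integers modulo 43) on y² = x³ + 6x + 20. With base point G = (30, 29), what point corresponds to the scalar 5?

(6, 33)

Repeated addition: build up to 5G.
2G: tangent at (30, 29): λ = (3·30² + 6)/(2·29) ≡ 40/15. 15⁻¹ ≡ 23 (mod 43), so λ ≡ 40·23 ≡ 17.
  x = λ² - 30 - 30 = 289 - 60 ≡ 14; y = λ·(30 - 14) - 29 ≡ 28. → (14, 28)
3G: (14, 28) + (30, 29). λ = (29 - 28)/(30 - 14) ≡ 1/16 mod 43. 16⁻¹ ≡ 35 (mod 43) since 16·35 = 560 ≡ 1, so λ ≡ 35.
  x = λ² - 14 - 30 = 1225 - 44 ≡ 20; y = λ·(14 - 20) - 28 ≡ 20. → (20, 20)
4G: (20, 20) + (30, 29). λ = (29 - 20)/(30 - 20) ≡ 9/10 mod 43. 10⁻¹ ≡ 13 (mod 43), so λ ≡ 31.
  x = λ² - 20 - 30 = 961 - 50 ≡ 8; y = λ·(20 - 8) - 20 ≡ 8. → (8, 8)
5G: (8, 8) + (30, 29). λ = (29 - 8)/(30 - 8) ≡ 21/22 mod 43. 22⁻¹ ≡ 2 (mod 43) since 22·2 = 44 ≡ 1, so λ ≡ 42.
  x = λ² - 8 - 30 = 1764 - 38 ≡ 6; y = λ·(8 - 6) - 8 ≡ 33. → (6, 33)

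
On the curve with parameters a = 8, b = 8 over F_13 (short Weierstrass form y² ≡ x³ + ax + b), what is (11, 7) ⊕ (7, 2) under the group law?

(11, 7) + (7, 2). λ = (2 - 7)/(7 - 11) ≡ 8/9 mod 13. 9⁻¹ ≡ 3 (mod 13), so λ ≡ 11.
  x = λ² - 11 - 7 = 121 - 18 ≡ 12; y = λ·(11 - 12) - 7 ≡ 8. → (12, 8)

(12, 8)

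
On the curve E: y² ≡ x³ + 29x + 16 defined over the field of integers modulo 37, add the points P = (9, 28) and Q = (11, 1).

(9, 28) + (11, 1). λ = (1 - 28)/(11 - 9) ≡ 10/2 mod 37. 2⁻¹ ≡ 19 (mod 37) since 2·19 = 38 ≡ 1, so λ ≡ 5.
  x = λ² - 9 - 11 = 25 - 20 ≡ 5; y = λ·(9 - 5) - 28 ≡ 29. → (5, 29)

(5, 29)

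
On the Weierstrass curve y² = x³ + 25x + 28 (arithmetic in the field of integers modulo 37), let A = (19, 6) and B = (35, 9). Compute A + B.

(17, 36)

(19, 6) + (35, 9). λ = (9 - 6)/(35 - 19) ≡ 3/16 mod 37. 16⁻¹ ≡ 7 (mod 37), so λ ≡ 21.
  x = λ² - 19 - 35 = 441 - 54 ≡ 17; y = λ·(19 - 17) - 6 ≡ 36. → (17, 36)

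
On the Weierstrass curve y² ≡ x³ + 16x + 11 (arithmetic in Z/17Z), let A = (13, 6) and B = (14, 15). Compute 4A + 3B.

(14, 15)

First 4A:
Repeated addition: build up to 4A.
2A: tangent at (13, 6): λ = (3·13² + 16)/(2·6) ≡ 13/12. 12⁻¹ ≡ 10 (mod 17), so λ ≡ 13·10 ≡ 11.
  x = λ² - 13 - 13 = 121 - 26 ≡ 10; y = λ·(13 - 10) - 6 ≡ 10. → (10, 10)
3A: (10, 10) + (13, 6). λ = (6 - 10)/(13 - 10) ≡ 13/3 mod 17. 3⁻¹ ≡ 6 (mod 17), so λ ≡ 10.
  x = λ² - 10 - 13 = 100 - 23 ≡ 9; y = λ·(10 - 9) - 10 ≡ 0. → (9, 0)
4A: (9, 0) + (13, 6). λ = (6 - 0)/(13 - 9) ≡ 6/4 mod 17. 4⁻¹ ≡ 13 (mod 17), so λ ≡ 10.
  x = λ² - 9 - 13 = 100 - 22 ≡ 10; y = λ·(9 - 10) - 0 ≡ 7. → (10, 7)
4A = (10, 7).
Next 3B:
Repeated addition: build up to 3B.
2B: tangent at (14, 15): λ = (3·14² + 16)/(2·15) ≡ 9/13. 13⁻¹ ≡ 4 (mod 17), so λ ≡ 9·4 ≡ 2.
  x = λ² - 14 - 14 = 4 - 28 ≡ 10; y = λ·(14 - 10) - 15 ≡ 10. → (10, 10)
3B: (10, 10) + (14, 15). λ = (15 - 10)/(14 - 10) ≡ 5/4 mod 17. 4⁻¹ ≡ 13 (mod 17), so λ ≡ 14.
  x = λ² - 10 - 14 = 196 - 24 ≡ 2; y = λ·(10 - 2) - 10 ≡ 0. → (2, 0)
3B = (2, 0).
Finally 4A + 3B:
(10, 7) + (2, 0). λ = (0 - 7)/(2 - 10) ≡ 10/9 mod 17. 9⁻¹ ≡ 2 (mod 17), so λ ≡ 3.
  x = λ² - 10 - 2 = 9 - 12 ≡ 14; y = λ·(10 - 14) - 7 ≡ 15. → (14, 15)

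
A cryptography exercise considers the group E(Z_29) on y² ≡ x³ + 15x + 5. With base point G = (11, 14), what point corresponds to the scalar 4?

(9, 12)

Double-and-add on 4 = (100)₂. Start with G = (11, 14) for the leading 1-bit.
double: tangent at (11, 14): λ = (3·11² + 15)/(2·14) ≡ 1/28. 28⁻¹ ≡ 28 (mod 29), so λ ≡ 1·28 ≡ 28.
  x = λ² - 11 - 11 = 784 - 22 ≡ 8; y = λ·(11 - 8) - 14 ≡ 12. → (8, 12)
double: tangent at (8, 12): λ = (3·8² + 15)/(2·12) ≡ 4/24. 24⁻¹ ≡ 23 (mod 29) since 24·23 = 552 ≡ 1, so λ ≡ 4·23 ≡ 5.
  x = λ² - 8 - 8 = 25 - 16 ≡ 9; y = λ·(8 - 9) - 12 ≡ 12. → (9, 12)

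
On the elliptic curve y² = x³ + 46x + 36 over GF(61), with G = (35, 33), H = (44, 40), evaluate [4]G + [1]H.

(1, 49)

First 4G:
Double-and-add on 4 = (100)₂. Start with G = (35, 33) for the leading 1-bit.
double: tangent at (35, 33): λ = (3·35² + 46)/(2·33) ≡ 0/5. 5⁻¹ ≡ 49 (mod 61), so λ ≡ 0·49 ≡ 0.
  x = λ² - 35 - 35 = 0 - 70 ≡ 52; y = λ·(35 - 52) - 33 ≡ 28. → (52, 28)
double: tangent at (52, 28): λ = (3·52² + 46)/(2·28) ≡ 45/56. 56⁻¹ ≡ 12 (mod 61) since 56·12 = 672 ≡ 1, so λ ≡ 45·12 ≡ 52.
  x = λ² - 52 - 52 = 2704 - 104 ≡ 38; y = λ·(52 - 38) - 28 ≡ 29. → (38, 29)
4G = (38, 29).
Finally 4G + H:
(38, 29) + (44, 40). λ = (40 - 29)/(44 - 38) ≡ 11/6 mod 61. 6⁻¹ ≡ 51 (mod 61) since 6·51 = 306 ≡ 1, so λ ≡ 12.
  x = λ² - 38 - 44 = 144 - 82 ≡ 1; y = λ·(38 - 1) - 29 ≡ 49. → (1, 49)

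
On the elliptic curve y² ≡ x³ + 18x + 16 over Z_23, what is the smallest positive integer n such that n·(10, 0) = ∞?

2P: (10, 0) + (10, 0): same x and y₁ ≡ -y₂, so the sum is ∞.
2P = ∞, so the order is 2.

2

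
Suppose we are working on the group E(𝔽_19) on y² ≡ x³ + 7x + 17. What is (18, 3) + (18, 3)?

tangent at (18, 3): λ = (3·18² + 7)/(2·3) ≡ 10/6. 6⁻¹ ≡ 16 (mod 19) since 6·16 = 96 ≡ 1, so λ ≡ 10·16 ≡ 8.
  x = λ² - 18 - 18 = 64 - 36 ≡ 9; y = λ·(18 - 9) - 3 ≡ 12. → (9, 12)

(9, 12)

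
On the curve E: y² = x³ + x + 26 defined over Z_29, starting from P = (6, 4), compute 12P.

Repeated addition: build up to 12P.
2P: tangent at (6, 4): λ = (3·6² + 1)/(2·4) ≡ 22/8. 8⁻¹ ≡ 11 (mod 29) since 8·11 = 88 ≡ 1, so λ ≡ 22·11 ≡ 10.
  x = λ² - 6 - 6 = 100 - 12 ≡ 1; y = λ·(6 - 1) - 4 ≡ 17. → (1, 17)
3P: (1, 17) + (6, 4). λ = (4 - 17)/(6 - 1) ≡ 16/5 mod 29. 5⁻¹ ≡ 6 (mod 29), so λ ≡ 9.
  x = λ² - 1 - 6 = 81 - 7 ≡ 16; y = λ·(1 - 16) - 17 ≡ 22. → (16, 22)
4P: (16, 22) + (6, 4). λ = (4 - 22)/(6 - 16) ≡ 11/19 mod 29. 19⁻¹ ≡ 26 (mod 29), so λ ≡ 25.
  x = λ² - 16 - 6 = 625 - 22 ≡ 23; y = λ·(16 - 23) - 22 ≡ 6. → (23, 6)
5P: (23, 6) + (6, 4). λ = (4 - 6)/(6 - 23) ≡ 27/12 mod 29. 12⁻¹ ≡ 17 (mod 29) since 12·17 = 204 ≡ 1, so λ ≡ 24.
  x = λ² - 23 - 6 = 576 - 29 ≡ 25; y = λ·(23 - 25) - 6 ≡ 4. → (25, 4)
6P: (25, 4) + (6, 4). λ = (4 - 4)/(6 - 25) ≡ 0/10 mod 29. 10⁻¹ ≡ 3 (mod 29), so λ ≡ 0.
  x = λ² - 25 - 6 = 0 - 31 ≡ 27; y = λ·(25 - 27) - 4 ≡ 25. → (27, 25)
7P: (27, 25) + (6, 4). λ = (4 - 25)/(6 - 27) ≡ 8/8 mod 29. 8⁻¹ ≡ 11 (mod 29), so λ ≡ 1.
  x = λ² - 27 - 6 = 1 - 33 ≡ 26; y = λ·(27 - 26) - 25 ≡ 5. → (26, 5)
8P: (26, 5) + (6, 4). λ = (4 - 5)/(6 - 26) ≡ 28/9 mod 29. 9⁻¹ ≡ 13 (mod 29) since 9·13 = 117 ≡ 1, so λ ≡ 16.
  x = λ² - 26 - 6 = 256 - 32 ≡ 21; y = λ·(26 - 21) - 5 ≡ 17. → (21, 17)
9P: (21, 17) + (6, 4). λ = (4 - 17)/(6 - 21) ≡ 16/14 mod 29. 14⁻¹ ≡ 27 (mod 29), so λ ≡ 26.
  x = λ² - 21 - 6 = 676 - 27 ≡ 11; y = λ·(21 - 11) - 17 ≡ 11. → (11, 11)
10P: (11, 11) + (6, 4). λ = (4 - 11)/(6 - 11) ≡ 22/24 mod 29. 24⁻¹ ≡ 23 (mod 29), so λ ≡ 13.
  x = λ² - 11 - 6 = 169 - 17 ≡ 7; y = λ·(11 - 7) - 11 ≡ 12. → (7, 12)
11P: (7, 12) + (6, 4). λ = (4 - 12)/(6 - 7) ≡ 21/28 mod 29. 28⁻¹ ≡ 28 (mod 29), so λ ≡ 8.
  x = λ² - 7 - 6 = 64 - 13 ≡ 22; y = λ·(7 - 22) - 12 ≡ 13. → (22, 13)
12P: (22, 13) + (6, 4). λ = (4 - 13)/(6 - 22) ≡ 20/13 mod 29. 13⁻¹ ≡ 9 (mod 29), so λ ≡ 6.
  x = λ² - 22 - 6 = 36 - 28 ≡ 8; y = λ·(22 - 8) - 13 ≡ 13. → (8, 13)

(8, 13)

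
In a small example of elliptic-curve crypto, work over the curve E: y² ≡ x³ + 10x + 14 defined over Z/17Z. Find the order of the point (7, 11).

5

2P: tangent at (7, 11): λ = (3·7² + 10)/(2·11) ≡ 4/5. 5⁻¹ ≡ 7 (mod 17), so λ ≡ 4·7 ≡ 11.
  x = λ² - 7 - 7 = 121 - 14 ≡ 5; y = λ·(7 - 5) - 11 ≡ 11. → (5, 11)
3P: (5, 11) + (7, 11). λ = (11 - 11)/(7 - 5) ≡ 0/2 mod 17. 2⁻¹ ≡ 9 (mod 17), so λ ≡ 0.
  x = λ² - 5 - 7 = 0 - 12 ≡ 5; y = λ·(5 - 5) - 11 ≡ 6. → (5, 6)
4P: (5, 6) + (7, 11). λ = (11 - 6)/(7 - 5) ≡ 5/2 mod 17. 2⁻¹ ≡ 9 (mod 17), so λ ≡ 11.
  x = λ² - 5 - 7 = 121 - 12 ≡ 7; y = λ·(5 - 7) - 6 ≡ 6. → (7, 6)
5P: (7, 6) + (7, 11): same x and y₁ ≡ -y₂, so the sum is 𝒪.
5P = 𝒪, so the order is 5.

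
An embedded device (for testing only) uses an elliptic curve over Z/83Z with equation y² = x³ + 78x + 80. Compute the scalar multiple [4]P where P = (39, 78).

(72, 7)

Double-and-add on 4 = (100)₂. Start with P = (39, 78) for the leading 1-bit.
double: tangent at (39, 78): λ = (3·39² + 78)/(2·78) ≡ 76/73. 73⁻¹ ≡ 58 (mod 83) since 73·58 = 4234 ≡ 1, so λ ≡ 76·58 ≡ 9.
  x = λ² - 39 - 39 = 81 - 78 ≡ 3; y = λ·(39 - 3) - 78 ≡ 80. → (3, 80)
double: tangent at (3, 80): λ = (3·3² + 78)/(2·80) ≡ 22/77. 77⁻¹ ≡ 69 (mod 83) since 77·69 = 5313 ≡ 1, so λ ≡ 22·69 ≡ 24.
  x = λ² - 3 - 3 = 576 - 6 ≡ 72; y = λ·(3 - 72) - 80 ≡ 7. → (72, 7)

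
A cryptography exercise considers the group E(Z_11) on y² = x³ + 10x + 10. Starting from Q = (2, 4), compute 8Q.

(4, 9)

Double-and-add on 8 = (1000)₂. Start with Q = (2, 4) for the leading 1-bit.
double: tangent at (2, 4): λ = (3·2² + 10)/(2·4) ≡ 0/8. 8⁻¹ ≡ 7 (mod 11), so λ ≡ 0·7 ≡ 0.
  x = λ² - 2 - 2 = 0 - 4 ≡ 7; y = λ·(2 - 7) - 4 ≡ 7. → (7, 7)
double: tangent at (7, 7): λ = (3·7² + 10)/(2·7) ≡ 3/3. 3⁻¹ ≡ 4 (mod 11), so λ ≡ 3·4 ≡ 1.
  x = λ² - 7 - 7 = 1 - 14 ≡ 9; y = λ·(7 - 9) - 7 ≡ 2. → (9, 2)
double: tangent at (9, 2): λ = (3·9² + 10)/(2·2) ≡ 0/4. 4⁻¹ ≡ 3 (mod 11) since 4·3 = 12 ≡ 1, so λ ≡ 0·3 ≡ 0.
  x = λ² - 9 - 9 = 0 - 18 ≡ 4; y = λ·(9 - 4) - 2 ≡ 9. → (4, 9)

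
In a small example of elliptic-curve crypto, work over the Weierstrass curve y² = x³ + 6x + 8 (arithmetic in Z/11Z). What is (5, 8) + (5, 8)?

(10, 10)

tangent at (5, 8): λ = (3·5² + 6)/(2·8) ≡ 4/5. 5⁻¹ ≡ 9 (mod 11), so λ ≡ 4·9 ≡ 3.
  x = λ² - 5 - 5 = 9 - 10 ≡ 10; y = λ·(5 - 10) - 8 ≡ 10. → (10, 10)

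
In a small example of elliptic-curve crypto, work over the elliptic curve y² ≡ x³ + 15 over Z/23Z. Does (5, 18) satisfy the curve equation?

y² = 18² ≡ 2; x³ + 0x + 15 = 140 ≡ 2 (mod 23). 2 = 2.

yes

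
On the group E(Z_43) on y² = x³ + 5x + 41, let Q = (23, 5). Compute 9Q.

(1, 41)

Repeated addition: build up to 9Q.
2Q: tangent at (23, 5): λ = (3·23² + 5)/(2·5) ≡ 1/10. 10⁻¹ ≡ 13 (mod 43), so λ ≡ 1·13 ≡ 13.
  x = λ² - 23 - 23 = 169 - 46 ≡ 37; y = λ·(23 - 37) - 5 ≡ 28. → (37, 28)
3Q: (37, 28) + (23, 5). λ = (5 - 28)/(23 - 37) ≡ 20/29 mod 43. 29⁻¹ ≡ 3 (mod 43) since 29·3 = 87 ≡ 1, so λ ≡ 17.
  x = λ² - 37 - 23 = 289 - 60 ≡ 14; y = λ·(37 - 14) - 28 ≡ 19. → (14, 19)
4Q: (14, 19) + (23, 5). λ = (5 - 19)/(23 - 14) ≡ 29/9 mod 43. 9⁻¹ ≡ 24 (mod 43) since 9·24 = 216 ≡ 1, so λ ≡ 8.
  x = λ² - 14 - 23 = 64 - 37 ≡ 27; y = λ·(14 - 27) - 19 ≡ 6. → (27, 6)
5Q: (27, 6) + (23, 5). λ = (5 - 6)/(23 - 27) ≡ 42/39 mod 43. 39⁻¹ ≡ 32 (mod 43), so λ ≡ 11.
  x = λ² - 27 - 23 = 121 - 50 ≡ 28; y = λ·(27 - 28) - 6 ≡ 26. → (28, 26)
6Q: (28, 26) + (23, 5). λ = (5 - 26)/(23 - 28) ≡ 22/38 mod 43. 38⁻¹ ≡ 17 (mod 43) since 38·17 = 646 ≡ 1, so λ ≡ 30.
  x = λ² - 28 - 23 = 900 - 51 ≡ 32; y = λ·(28 - 32) - 26 ≡ 26. → (32, 26)
7Q: (32, 26) + (23, 5). λ = (5 - 26)/(23 - 32) ≡ 22/34 mod 43. 34⁻¹ ≡ 19 (mod 43) since 34·19 = 646 ≡ 1, so λ ≡ 31.
  x = λ² - 32 - 23 = 961 - 55 ≡ 3; y = λ·(32 - 3) - 26 ≡ 13. → (3, 13)
8Q: (3, 13) + (23, 5). λ = (5 - 13)/(23 - 3) ≡ 35/20 mod 43. 20⁻¹ ≡ 28 (mod 43) since 20·28 = 560 ≡ 1, so λ ≡ 34.
  x = λ² - 3 - 23 = 1156 - 26 ≡ 12; y = λ·(3 - 12) - 13 ≡ 25. → (12, 25)
9Q: (12, 25) + (23, 5). λ = (5 - 25)/(23 - 12) ≡ 23/11 mod 43. 11⁻¹ ≡ 4 (mod 43), so λ ≡ 6.
  x = λ² - 12 - 23 = 36 - 35 ≡ 1; y = λ·(12 - 1) - 25 ≡ 41. → (1, 41)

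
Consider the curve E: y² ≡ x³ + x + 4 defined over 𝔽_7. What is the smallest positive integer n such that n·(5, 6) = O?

2P: tangent at (5, 6): λ = (3·5² + 1)/(2·6) ≡ 6/5. 5⁻¹ ≡ 3 (mod 7), so λ ≡ 6·3 ≡ 4.
  x = λ² - 5 - 5 = 16 - 10 ≡ 6; y = λ·(5 - 6) - 6 ≡ 4. → (6, 4)
3P: (6, 4) + (5, 6). λ = (6 - 4)/(5 - 6) ≡ 2/6 mod 7. 6⁻¹ ≡ 6 (mod 7) since 6·6 = 36 ≡ 1, so λ ≡ 5.
  x = λ² - 6 - 5 = 25 - 11 ≡ 0; y = λ·(6 - 0) - 4 ≡ 5. → (0, 5)
4P: (0, 5) + (5, 6). λ = (6 - 5)/(5 - 0) ≡ 1/5 mod 7. 5⁻¹ ≡ 3 (mod 7) since 5·3 = 15 ≡ 1, so λ ≡ 3.
  x = λ² - 0 - 5 = 9 - 5 ≡ 4; y = λ·(0 - 4) - 5 ≡ 4. → (4, 4)
5P: (4, 4) + (5, 6). λ = (6 - 4)/(5 - 4) ≡ 2/1 mod 7. 1⁻¹ ≡ 1 (mod 7), so λ ≡ 2.
  x = λ² - 4 - 5 = 4 - 9 ≡ 2; y = λ·(4 - 2) - 4 ≡ 0. → (2, 0)
6P: (2, 0) + (5, 6). λ = (6 - 0)/(5 - 2) ≡ 6/3 mod 7. 3⁻¹ ≡ 5 (mod 7), so λ ≡ 2.
  x = λ² - 2 - 5 = 4 - 7 ≡ 4; y = λ·(2 - 4) - 0 ≡ 3. → (4, 3)
7P: (4, 3) + (5, 6). λ = (6 - 3)/(5 - 4) ≡ 3/1 mod 7. 1⁻¹ ≡ 1 (mod 7), so λ ≡ 3.
  x = λ² - 4 - 5 = 9 - 9 ≡ 0; y = λ·(4 - 0) - 3 ≡ 2. → (0, 2)
8P: (0, 2) + (5, 6). λ = (6 - 2)/(5 - 0) ≡ 4/5 mod 7. 5⁻¹ ≡ 3 (mod 7), so λ ≡ 5.
  x = λ² - 0 - 5 = 25 - 5 ≡ 6; y = λ·(0 - 6) - 2 ≡ 3. → (6, 3)
9P: (6, 3) + (5, 6). λ = (6 - 3)/(5 - 6) ≡ 3/6 mod 7. 6⁻¹ ≡ 6 (mod 7) since 6·6 = 36 ≡ 1, so λ ≡ 4.
  x = λ² - 6 - 5 = 16 - 11 ≡ 5; y = λ·(6 - 5) - 3 ≡ 1. → (5, 1)
10P: (5, 1) + (5, 6): same x and y₁ ≡ -y₂, so the sum is O.
10P = O, so the order is 10.

10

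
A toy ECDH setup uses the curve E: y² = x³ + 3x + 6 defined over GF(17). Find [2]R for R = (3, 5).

(3, 12)

tangent at (3, 5): λ = (3·3² + 3)/(2·5) ≡ 13/10. 10⁻¹ ≡ 12 (mod 17), so λ ≡ 13·12 ≡ 3.
  x = λ² - 3 - 3 = 9 - 6 ≡ 3; y = λ·(3 - 3) - 5 ≡ 12. → (3, 12)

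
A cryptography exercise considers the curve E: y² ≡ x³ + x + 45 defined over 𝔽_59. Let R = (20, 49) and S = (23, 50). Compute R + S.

(20, 49) + (23, 50). λ = (50 - 49)/(23 - 20) ≡ 1/3 mod 59. 3⁻¹ ≡ 20 (mod 59), so λ ≡ 20.
  x = λ² - 20 - 23 = 400 - 43 ≡ 3; y = λ·(20 - 3) - 49 ≡ 55. → (3, 55)

(3, 55)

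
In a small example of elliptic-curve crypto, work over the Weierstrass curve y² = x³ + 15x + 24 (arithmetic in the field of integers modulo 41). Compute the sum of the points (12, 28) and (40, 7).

(12, 28) + (40, 7). λ = (7 - 28)/(40 - 12) ≡ 20/28 mod 41. 28⁻¹ ≡ 22 (mod 41), so λ ≡ 30.
  x = λ² - 12 - 40 = 900 - 52 ≡ 28; y = λ·(12 - 28) - 28 ≡ 25. → (28, 25)

(28, 25)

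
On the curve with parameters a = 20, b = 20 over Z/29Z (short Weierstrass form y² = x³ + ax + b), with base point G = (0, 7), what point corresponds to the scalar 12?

(3, 22)

Repeated addition: build up to 12G.
2G: tangent at (0, 7): λ = (3·0² + 20)/(2·7) ≡ 20/14. 14⁻¹ ≡ 27 (mod 29), so λ ≡ 20·27 ≡ 18.
  x = λ² - 0 - 0 = 324 - 0 ≡ 5; y = λ·(0 - 5) - 7 ≡ 19. → (5, 19)
3G: (5, 19) + (0, 7). λ = (7 - 19)/(0 - 5) ≡ 17/24 mod 29. 24⁻¹ ≡ 23 (mod 29), so λ ≡ 14.
  x = λ² - 5 - 0 = 196 - 5 ≡ 17; y = λ·(5 - 17) - 19 ≡ 16. → (17, 16)
4G: (17, 16) + (0, 7). λ = (7 - 16)/(0 - 17) ≡ 20/12 mod 29. 12⁻¹ ≡ 17 (mod 29) since 12·17 = 204 ≡ 1, so λ ≡ 21.
  x = λ² - 17 - 0 = 441 - 17 ≡ 18; y = λ·(17 - 18) - 16 ≡ 21. → (18, 21)
5G: (18, 21) + (0, 7). λ = (7 - 21)/(0 - 18) ≡ 15/11 mod 29. 11⁻¹ ≡ 8 (mod 29), so λ ≡ 4.
  x = λ² - 18 - 0 = 16 - 18 ≡ 27; y = λ·(18 - 27) - 21 ≡ 1. → (27, 1)
6G: (27, 1) + (0, 7). λ = (7 - 1)/(0 - 27) ≡ 6/2 mod 29. 2⁻¹ ≡ 15 (mod 29) since 2·15 = 30 ≡ 1, so λ ≡ 3.
  x = λ² - 27 - 0 = 9 - 27 ≡ 11; y = λ·(27 - 11) - 1 ≡ 18. → (11, 18)
7G: (11, 18) + (0, 7). λ = (7 - 18)/(0 - 11) ≡ 18/18 mod 29. 18⁻¹ ≡ 21 (mod 29), so λ ≡ 1.
  x = λ² - 11 - 0 = 1 - 11 ≡ 19; y = λ·(11 - 19) - 18 ≡ 3. → (19, 3)
8G: (19, 3) + (0, 7). λ = (7 - 3)/(0 - 19) ≡ 4/10 mod 29. 10⁻¹ ≡ 3 (mod 29) since 10·3 = 30 ≡ 1, so λ ≡ 12.
  x = λ² - 19 - 0 = 144 - 19 ≡ 9; y = λ·(19 - 9) - 3 ≡ 1. → (9, 1)
9G: (9, 1) + (0, 7). λ = (7 - 1)/(0 - 9) ≡ 6/20 mod 29. 20⁻¹ ≡ 16 (mod 29), so λ ≡ 9.
  x = λ² - 9 - 0 = 81 - 9 ≡ 14; y = λ·(9 - 14) - 1 ≡ 12. → (14, 12)
10G: (14, 12) + (0, 7). λ = (7 - 12)/(0 - 14) ≡ 24/15 mod 29. 15⁻¹ ≡ 2 (mod 29) since 15·2 = 30 ≡ 1, so λ ≡ 19.
  x = λ² - 14 - 0 = 361 - 14 ≡ 28; y = λ·(14 - 28) - 12 ≡ 12. → (28, 12)
11G: (28, 12) + (0, 7). λ = (7 - 12)/(0 - 28) ≡ 24/1 mod 29. 1⁻¹ ≡ 1 (mod 29), so λ ≡ 24.
  x = λ² - 28 - 0 = 576 - 28 ≡ 26; y = λ·(28 - 26) - 12 ≡ 7. → (26, 7)
12G: (26, 7) + (0, 7). λ = (7 - 7)/(0 - 26) ≡ 0/3 mod 29. 3⁻¹ ≡ 10 (mod 29) since 3·10 = 30 ≡ 1, so λ ≡ 0.
  x = λ² - 26 - 0 = 0 - 26 ≡ 3; y = λ·(26 - 3) - 7 ≡ 22. → (3, 22)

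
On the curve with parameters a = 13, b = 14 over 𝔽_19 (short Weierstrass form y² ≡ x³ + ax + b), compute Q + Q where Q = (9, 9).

(6, 2)

tangent at (9, 9): λ = (3·9² + 13)/(2·9) ≡ 9/18. 18⁻¹ ≡ 18 (mod 19) since 18·18 = 324 ≡ 1, so λ ≡ 9·18 ≡ 10.
  x = λ² - 9 - 9 = 100 - 18 ≡ 6; y = λ·(9 - 6) - 9 ≡ 2. → (6, 2)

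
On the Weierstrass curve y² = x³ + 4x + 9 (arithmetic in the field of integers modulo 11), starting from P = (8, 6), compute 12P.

Repeated addition: build up to 12P.
2P: tangent at (8, 6): λ = (3·8² + 4)/(2·6) ≡ 9/1. 1⁻¹ ≡ 1 (mod 11), so λ ≡ 9·1 ≡ 9.
  x = λ² - 8 - 8 = 81 - 16 ≡ 10; y = λ·(8 - 10) - 6 ≡ 9. → (10, 9)
3P: (10, 9) + (8, 6). λ = (6 - 9)/(8 - 10) ≡ 8/9 mod 11. 9⁻¹ ≡ 5 (mod 11), so λ ≡ 7.
  x = λ² - 10 - 8 = 49 - 18 ≡ 9; y = λ·(10 - 9) - 9 ≡ 9. → (9, 9)
4P: (9, 9) + (8, 6). λ = (6 - 9)/(8 - 9) ≡ 8/10 mod 11. 10⁻¹ ≡ 10 (mod 11) since 10·10 = 100 ≡ 1, so λ ≡ 3.
  x = λ² - 9 - 8 = 9 - 17 ≡ 3; y = λ·(9 - 3) - 9 ≡ 9. → (3, 9)
5P: (3, 9) + (8, 6). λ = (6 - 9)/(8 - 3) ≡ 8/5 mod 11. 5⁻¹ ≡ 9 (mod 11) since 5·9 = 45 ≡ 1, so λ ≡ 6.
  x = λ² - 3 - 8 = 36 - 11 ≡ 3; y = λ·(3 - 3) - 9 ≡ 2. → (3, 2)
6P: (3, 2) + (8, 6). λ = (6 - 2)/(8 - 3) ≡ 4/5 mod 11. 5⁻¹ ≡ 9 (mod 11) since 5·9 = 45 ≡ 1, so λ ≡ 3.
  x = λ² - 3 - 8 = 9 - 11 ≡ 9; y = λ·(3 - 9) - 2 ≡ 2. → (9, 2)
7P: (9, 2) + (8, 6). λ = (6 - 2)/(8 - 9) ≡ 4/10 mod 11. 10⁻¹ ≡ 10 (mod 11) since 10·10 = 100 ≡ 1, so λ ≡ 7.
  x = λ² - 9 - 8 = 49 - 17 ≡ 10; y = λ·(9 - 10) - 2 ≡ 2. → (10, 2)
8P: (10, 2) + (8, 6). λ = (6 - 2)/(8 - 10) ≡ 4/9 mod 11. 9⁻¹ ≡ 5 (mod 11) since 9·5 = 45 ≡ 1, so λ ≡ 9.
  x = λ² - 10 - 8 = 81 - 18 ≡ 8; y = λ·(10 - 8) - 2 ≡ 5. → (8, 5)
9P: (8, 5) + (8, 6): same x and y₁ ≡ -y₂, so the sum is ∞.
10P: ∞ + (8, 6) = (8, 6) (identity).
11P: tangent at (8, 6): λ = (3·8² + 4)/(2·6) ≡ 9/1. 1⁻¹ ≡ 1 (mod 11), so λ ≡ 9·1 ≡ 9.
  x = λ² - 8 - 8 = 81 - 16 ≡ 10; y = λ·(8 - 10) - 6 ≡ 9. → (10, 9)
12P: (10, 9) + (8, 6). λ = (6 - 9)/(8 - 10) ≡ 8/9 mod 11. 9⁻¹ ≡ 5 (mod 11), so λ ≡ 7.
  x = λ² - 10 - 8 = 49 - 18 ≡ 9; y = λ·(10 - 9) - 9 ≡ 9. → (9, 9)

(9, 9)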